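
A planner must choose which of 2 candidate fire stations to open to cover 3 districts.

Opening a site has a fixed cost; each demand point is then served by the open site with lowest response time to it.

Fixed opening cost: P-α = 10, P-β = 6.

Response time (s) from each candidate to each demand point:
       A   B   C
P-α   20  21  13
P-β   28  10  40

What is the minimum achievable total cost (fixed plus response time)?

Open {P-α, P-β}: assign each demand point to its cheapest open site.
  A→P-α 20, B→P-β 10, C→P-α 13
  response time 43, fixed 16 → total 59.
Compare {P-α}: response time 54 + fixed 10 = 64.
Compare {P-β}: response time 78 + fixed 6 = 84.

59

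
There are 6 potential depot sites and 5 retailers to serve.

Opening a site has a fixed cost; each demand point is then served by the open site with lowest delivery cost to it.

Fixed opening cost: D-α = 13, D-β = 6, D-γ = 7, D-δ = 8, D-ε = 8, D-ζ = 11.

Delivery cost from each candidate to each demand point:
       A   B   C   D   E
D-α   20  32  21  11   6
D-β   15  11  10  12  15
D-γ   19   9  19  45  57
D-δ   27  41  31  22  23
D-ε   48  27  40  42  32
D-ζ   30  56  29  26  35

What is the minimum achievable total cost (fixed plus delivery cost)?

69

Open {D-β}: assign each demand point to its cheapest open site.
  A→D-β 15, B→D-β 11, C→D-β 10, D→D-β 12, E→D-β 15
  delivery cost 63, fixed 6 → total 69.
Compare {D-α, D-β}: delivery cost 53 + fixed 19 = 72.
Compare {D-β, D-γ}: delivery cost 61 + fixed 13 = 74.
Compare {D-β, D-δ}: delivery cost 63 + fixed 14 = 77.
All other subsets cost ≥ 72. Minimum total cost: 69.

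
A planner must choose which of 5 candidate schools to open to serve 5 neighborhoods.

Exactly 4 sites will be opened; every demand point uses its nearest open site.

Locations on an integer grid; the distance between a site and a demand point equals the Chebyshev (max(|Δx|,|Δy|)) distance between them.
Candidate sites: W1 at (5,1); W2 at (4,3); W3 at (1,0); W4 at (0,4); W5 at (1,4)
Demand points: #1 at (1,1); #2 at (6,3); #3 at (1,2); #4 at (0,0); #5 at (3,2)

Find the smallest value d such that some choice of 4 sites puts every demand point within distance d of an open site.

2

Open {W1, W2, W3, W4}.
  Farthest demand point is #2 at distance 2 (to W1); all others are ≤ 2.
With {W1, W2, W3, W5} the worst case is 2.
With {W1, W3, W4, W5} the worst case is 2.
No size-4 selection achieves below 2.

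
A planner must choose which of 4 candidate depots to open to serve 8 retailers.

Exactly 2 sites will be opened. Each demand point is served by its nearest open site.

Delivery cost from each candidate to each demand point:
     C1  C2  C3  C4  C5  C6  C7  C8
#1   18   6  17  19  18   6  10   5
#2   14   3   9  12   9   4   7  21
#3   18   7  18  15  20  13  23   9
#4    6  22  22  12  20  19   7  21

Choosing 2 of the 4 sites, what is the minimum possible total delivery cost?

63

Open {#1, #2}.
  C1→#2 14, C2→#2 3, C3→#2 9, C4→#2 12, C5→#2 9, C6→#2 4, C7→#2 7, C8→#1 5  ⇒ total 63.
Compare {#2, #3}: total 67.
Compare {#2, #4}: total 71.
No size-2 selection does better; minimum is 63.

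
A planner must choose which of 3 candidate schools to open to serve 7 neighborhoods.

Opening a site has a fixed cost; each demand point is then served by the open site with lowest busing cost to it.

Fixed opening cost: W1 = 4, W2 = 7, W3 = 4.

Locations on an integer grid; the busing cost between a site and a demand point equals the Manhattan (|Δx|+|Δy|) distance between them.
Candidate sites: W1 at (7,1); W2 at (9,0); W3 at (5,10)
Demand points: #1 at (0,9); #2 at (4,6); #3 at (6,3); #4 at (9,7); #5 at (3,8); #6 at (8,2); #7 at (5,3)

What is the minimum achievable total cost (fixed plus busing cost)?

39

Open {W1, W3}: assign each demand point to its cheapest open site.
  #1→W3 6, #2→W3 5, #3→W1 3, #4→W3 7, #5→W3 4, #6→W1 2, #7→W1 4
  busing cost 31, fixed 8 → total 39.
Compare {W1, W2, W3}: busing cost 31 + fixed 15 = 46.
Compare {W2, W3}: busing cost 38 + fixed 11 = 49.
Compare {W3}: busing cost 48 + fixed 4 = 52.
All other subsets cost ≥ 46. Minimum total cost: 39.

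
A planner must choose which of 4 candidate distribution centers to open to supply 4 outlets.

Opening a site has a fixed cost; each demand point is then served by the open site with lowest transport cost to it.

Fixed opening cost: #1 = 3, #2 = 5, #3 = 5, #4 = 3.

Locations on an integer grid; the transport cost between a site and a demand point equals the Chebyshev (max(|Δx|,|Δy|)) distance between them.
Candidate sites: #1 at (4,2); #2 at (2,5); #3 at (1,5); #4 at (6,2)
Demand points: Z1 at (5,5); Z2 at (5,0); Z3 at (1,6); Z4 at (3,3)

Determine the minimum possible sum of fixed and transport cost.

Open {#1}: assign each demand point to its cheapest open site.
  Z1→#1 3, Z2→#1 2, Z3→#1 4, Z4→#1 1
  transport cost 10, fixed 3 → total 13.
Compare {#1, #2}: transport cost 7 + fixed 8 = 15.
Compare {#1, #3}: transport cost 7 + fixed 8 = 15.
Compare {#2}: transport cost 11 + fixed 5 = 16.
All other subsets cost ≥ 15. Minimum total cost: 13.

13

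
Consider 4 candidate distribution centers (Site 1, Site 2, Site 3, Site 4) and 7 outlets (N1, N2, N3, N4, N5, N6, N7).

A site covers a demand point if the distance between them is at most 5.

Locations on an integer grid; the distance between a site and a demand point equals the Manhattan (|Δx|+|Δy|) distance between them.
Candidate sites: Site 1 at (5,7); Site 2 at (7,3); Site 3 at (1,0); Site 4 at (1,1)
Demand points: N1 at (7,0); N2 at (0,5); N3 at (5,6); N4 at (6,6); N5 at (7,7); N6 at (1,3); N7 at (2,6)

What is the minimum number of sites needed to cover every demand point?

Coverage sets (demand points within 5 of each site):
  Site 1: {N3, N4, N5, N7}
  Site 2: {N1, N3, N4, N5}
  Site 3: {N6}
  Site 4: {N2, N6}
No 2 sites suffice: every size-2 union leaves at least one demand point uncovered.
But {Site 1, Site 2, Site 4} covers everything, so the minimum is 3.

3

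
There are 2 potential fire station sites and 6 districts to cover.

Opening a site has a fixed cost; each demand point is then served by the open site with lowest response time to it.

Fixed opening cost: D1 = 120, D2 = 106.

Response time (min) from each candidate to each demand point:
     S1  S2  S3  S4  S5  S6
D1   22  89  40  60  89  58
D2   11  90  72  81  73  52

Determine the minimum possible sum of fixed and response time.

478

Open {D1}: assign each demand point to its cheapest open site.
  S1→D1 22, S2→D1 89, S3→D1 40, S4→D1 60, S5→D1 89, S6→D1 58
  response time 358, fixed 120 → total 478.
Compare {D2}: response time 379 + fixed 106 = 485.
Compare {D1, D2}: response time 325 + fixed 226 = 551.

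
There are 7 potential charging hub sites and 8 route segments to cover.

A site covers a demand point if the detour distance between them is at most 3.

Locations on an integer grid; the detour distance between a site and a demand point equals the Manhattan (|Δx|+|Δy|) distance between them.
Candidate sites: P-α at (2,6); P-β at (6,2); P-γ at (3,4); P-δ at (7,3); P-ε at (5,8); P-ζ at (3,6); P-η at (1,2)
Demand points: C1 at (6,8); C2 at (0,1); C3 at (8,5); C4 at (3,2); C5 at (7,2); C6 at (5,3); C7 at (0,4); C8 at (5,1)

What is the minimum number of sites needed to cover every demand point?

4

Coverage sets (demand points within 3 of each site):
  P-α: {}
  P-β: {C4, C5, C6, C8}
  P-γ: {C4, C6, C7}
  P-δ: {C3, C5, C6}
  P-ε: {C1}
  P-ζ: {}
  P-η: {C2, C4, C7}
No 3 sites suffice: every size-3 union leaves at least one demand point uncovered.
But {P-β, P-δ, P-ε, P-η} covers everything, so the minimum is 4.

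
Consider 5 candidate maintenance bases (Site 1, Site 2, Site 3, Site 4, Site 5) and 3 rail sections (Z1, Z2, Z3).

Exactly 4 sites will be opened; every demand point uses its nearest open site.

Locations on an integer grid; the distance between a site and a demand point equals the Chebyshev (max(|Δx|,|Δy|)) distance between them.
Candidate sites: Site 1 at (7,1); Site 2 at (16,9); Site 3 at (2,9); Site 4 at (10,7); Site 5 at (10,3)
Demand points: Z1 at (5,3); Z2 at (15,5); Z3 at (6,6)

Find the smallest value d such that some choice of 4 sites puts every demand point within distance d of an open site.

Open {Site 1, Site 2, Site 3, Site 4}.
  Farthest demand point is Z2 at distance 4 (to Site 2); all others are ≤ 4.
With {Site 1, Site 2, Site 3, Site 5} the worst case is 4.
With {Site 1, Site 2, Site 4, Site 5} the worst case is 4.
No size-4 selection achieves below 4.

4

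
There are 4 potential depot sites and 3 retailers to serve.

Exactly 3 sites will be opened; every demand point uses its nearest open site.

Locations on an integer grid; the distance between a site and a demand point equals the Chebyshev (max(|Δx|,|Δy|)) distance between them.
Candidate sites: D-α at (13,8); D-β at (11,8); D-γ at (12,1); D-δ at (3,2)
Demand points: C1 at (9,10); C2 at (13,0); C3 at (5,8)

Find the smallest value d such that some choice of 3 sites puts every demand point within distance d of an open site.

6

Open {D-α, D-β, D-γ}.
  Farthest demand point is C3 at distance 6 (to D-β); all others are ≤ 6.
With {D-α, D-γ, D-δ} the worst case is 6.
With {D-β, D-γ, D-δ} the worst case is 6.
No size-3 selection achieves below 6.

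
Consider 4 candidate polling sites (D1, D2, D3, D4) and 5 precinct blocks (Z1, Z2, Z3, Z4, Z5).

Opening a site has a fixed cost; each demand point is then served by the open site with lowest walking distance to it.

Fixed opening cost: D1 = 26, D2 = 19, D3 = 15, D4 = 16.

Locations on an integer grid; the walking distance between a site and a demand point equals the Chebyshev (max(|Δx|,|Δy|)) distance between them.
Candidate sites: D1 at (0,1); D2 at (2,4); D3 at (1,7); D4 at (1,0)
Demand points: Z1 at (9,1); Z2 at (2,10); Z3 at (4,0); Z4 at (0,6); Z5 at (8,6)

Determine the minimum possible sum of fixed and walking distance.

41

Open {D3}: assign each demand point to its cheapest open site.
  Z1→D3 8, Z2→D3 3, Z3→D3 7, Z4→D3 1, Z5→D3 7
  walking distance 26, fixed 15 → total 41.
Compare {D2}: walking distance 25 + fixed 19 = 44.
Compare {D4}: walking distance 34 + fixed 16 = 50.
Compare {D3, D4}: walking distance 22 + fixed 31 = 53.
All other subsets cost ≥ 44. Minimum total cost: 41.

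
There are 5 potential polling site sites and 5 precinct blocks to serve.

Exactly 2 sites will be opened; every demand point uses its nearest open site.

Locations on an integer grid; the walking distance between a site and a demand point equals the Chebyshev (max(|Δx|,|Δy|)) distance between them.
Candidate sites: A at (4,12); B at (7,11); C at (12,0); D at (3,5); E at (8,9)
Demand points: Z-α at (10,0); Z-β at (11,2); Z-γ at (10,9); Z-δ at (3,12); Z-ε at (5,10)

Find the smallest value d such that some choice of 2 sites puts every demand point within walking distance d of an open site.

4

Open {B, C}.
  Farthest demand point is Z-δ at walking distance 4 (to B); all others are ≤ 4.
With {C, E} the worst case is 5.
With {A, C} the worst case is 6.
No size-2 selection achieves below 4.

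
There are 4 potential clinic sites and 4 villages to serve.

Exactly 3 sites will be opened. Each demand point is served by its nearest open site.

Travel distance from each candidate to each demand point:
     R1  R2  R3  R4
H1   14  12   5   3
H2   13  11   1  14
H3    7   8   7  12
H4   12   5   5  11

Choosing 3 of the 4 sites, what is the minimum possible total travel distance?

Open {H1, H2, H3}.
  R1→H3 7, R2→H3 8, R3→H2 1, R4→H1 3  ⇒ total 19.
Compare {H1, H3, H4}: total 20.
Compare {H1, H2, H4}: total 21.
No size-3 selection does better; minimum is 19.

19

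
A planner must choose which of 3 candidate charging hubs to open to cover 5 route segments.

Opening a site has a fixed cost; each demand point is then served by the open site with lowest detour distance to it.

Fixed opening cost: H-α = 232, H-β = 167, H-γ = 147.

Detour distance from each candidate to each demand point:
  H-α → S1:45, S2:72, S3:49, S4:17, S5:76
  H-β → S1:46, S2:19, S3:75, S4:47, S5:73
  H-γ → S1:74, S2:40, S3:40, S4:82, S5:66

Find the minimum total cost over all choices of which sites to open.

Open {H-β}: assign each demand point to its cheapest open site.
  S1→H-β 46, S2→H-β 19, S3→H-β 75, S4→H-β 47, S5→H-β 73
  detour distance 260, fixed 167 → total 427.
Compare {H-γ}: detour distance 302 + fixed 147 = 449.
Compare {H-α}: detour distance 259 + fixed 232 = 491.
Compare {H-β, H-γ}: detour distance 218 + fixed 314 = 532.
All other subsets cost ≥ 449. Minimum total cost: 427.

427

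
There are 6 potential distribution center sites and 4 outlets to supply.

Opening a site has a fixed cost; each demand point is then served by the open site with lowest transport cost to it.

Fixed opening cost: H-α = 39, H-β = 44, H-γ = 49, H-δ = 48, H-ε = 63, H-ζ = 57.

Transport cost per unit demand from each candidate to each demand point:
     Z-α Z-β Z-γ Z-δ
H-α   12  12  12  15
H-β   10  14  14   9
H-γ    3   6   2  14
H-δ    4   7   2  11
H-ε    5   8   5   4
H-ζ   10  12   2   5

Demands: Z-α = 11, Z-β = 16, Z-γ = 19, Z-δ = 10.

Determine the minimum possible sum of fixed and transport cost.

Open {H-γ, H-ε}: assign each demand point to its cheapest open site.
  Z-α→H-γ 11×3=33, Z-β→H-γ 16×6=96, Z-γ→H-γ 19×2=38, Z-δ→H-ε 10×4=40
  transport cost 207, fixed 112 → total 319.
Compare {H-γ, H-ζ}: transport cost 217 + fixed 106 = 323.
Compare {H-δ, H-ε}: transport cost 234 + fixed 111 = 345.
Compare {H-δ, H-ζ}: transport cost 244 + fixed 105 = 349.
All other subsets cost ≥ 323. Minimum total cost: 319.

319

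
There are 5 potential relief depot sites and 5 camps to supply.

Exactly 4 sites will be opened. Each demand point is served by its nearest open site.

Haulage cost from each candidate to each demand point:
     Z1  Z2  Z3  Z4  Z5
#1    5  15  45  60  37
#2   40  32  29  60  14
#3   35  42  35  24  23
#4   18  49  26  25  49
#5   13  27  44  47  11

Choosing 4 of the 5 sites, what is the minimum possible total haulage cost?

81

Open {#1, #3, #4, #5}.
  Z1→#1 5, Z2→#1 15, Z3→#4 26, Z4→#3 24, Z5→#5 11  ⇒ total 81.
Compare {#1, #2, #4, #5}: total 82.
Compare {#1, #2, #3, #4}: total 84.
No size-4 selection does better; minimum is 81.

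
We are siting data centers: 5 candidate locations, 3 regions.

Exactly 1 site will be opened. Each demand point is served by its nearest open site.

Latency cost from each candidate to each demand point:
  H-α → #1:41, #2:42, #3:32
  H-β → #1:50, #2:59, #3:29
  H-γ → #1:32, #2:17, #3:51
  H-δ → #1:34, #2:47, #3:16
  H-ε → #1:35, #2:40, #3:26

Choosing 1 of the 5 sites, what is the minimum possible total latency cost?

Open {H-δ}.
  #1→H-δ 34, #2→H-δ 47, #3→H-δ 16  ⇒ total 97.
Compare {H-γ}: total 100.
Compare {H-ε}: total 101.
No size-1 selection does better; minimum is 97.

97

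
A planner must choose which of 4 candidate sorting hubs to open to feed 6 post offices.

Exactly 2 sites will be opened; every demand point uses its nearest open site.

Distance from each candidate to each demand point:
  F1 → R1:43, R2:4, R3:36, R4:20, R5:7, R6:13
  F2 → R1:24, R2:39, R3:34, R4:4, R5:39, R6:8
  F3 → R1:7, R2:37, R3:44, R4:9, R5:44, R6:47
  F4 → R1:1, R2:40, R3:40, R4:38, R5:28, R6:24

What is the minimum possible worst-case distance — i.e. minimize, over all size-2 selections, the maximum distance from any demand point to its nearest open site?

Open {F1, F2}.
  Farthest demand point is R3 at distance 34 (to F2); all others are ≤ 34.
With {F1, F3} the worst case is 36.
With {F1, F4} the worst case is 36.
No size-2 selection achieves below 34.

34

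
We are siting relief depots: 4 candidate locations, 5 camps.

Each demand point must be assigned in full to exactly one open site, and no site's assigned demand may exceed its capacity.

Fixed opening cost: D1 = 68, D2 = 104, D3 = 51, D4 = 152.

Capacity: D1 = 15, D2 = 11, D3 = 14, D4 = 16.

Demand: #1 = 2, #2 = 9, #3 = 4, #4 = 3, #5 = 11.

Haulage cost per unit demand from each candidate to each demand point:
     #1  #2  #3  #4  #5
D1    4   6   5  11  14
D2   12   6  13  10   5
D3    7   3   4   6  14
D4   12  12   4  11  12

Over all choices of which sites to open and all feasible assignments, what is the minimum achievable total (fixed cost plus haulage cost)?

351

Open {D1, D2, D3}; cheapest assignment that respects the capacities:
  D1 (cap 15, load 6): #1, #3 — cost 2×4 + 4×5 = 28
  D2 (cap 11, load 11): #5 — cost 11×5 = 55
  D3 (cap 14, load 12): #2, #4 — cost 9×3 + 3×6 = 45
  Shipping 128, fixed 223 → total 351.
  Any other capacity-feasible assignment to {D1, D2, D3} ships for at least 128.
Compare {D1, D3}: its best feasible assignment gives total 352.
Compare {D3, D4}: its best feasible assignment gives total 410.
Every other set of open sites that can feasibly serve all demand totals ≥ 352 even under its best assignment. Minimum: 351.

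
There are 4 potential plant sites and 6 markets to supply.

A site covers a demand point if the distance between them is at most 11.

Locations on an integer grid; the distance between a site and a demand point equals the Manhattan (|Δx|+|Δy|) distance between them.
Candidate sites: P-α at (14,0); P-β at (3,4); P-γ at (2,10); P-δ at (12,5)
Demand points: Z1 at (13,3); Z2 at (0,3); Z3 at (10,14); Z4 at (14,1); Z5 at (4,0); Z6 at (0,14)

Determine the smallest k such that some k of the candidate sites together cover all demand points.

3

Coverage sets (demand points within 11 of each site):
  P-α: {Z1, Z4, Z5}
  P-β: {Z1, Z2, Z5}
  P-γ: {Z2, Z6}
  P-δ: {Z1, Z3, Z4}
No 2 sites suffice: every size-2 union leaves at least one demand point uncovered.
But {P-α, P-γ, P-δ} covers everything, so the minimum is 3.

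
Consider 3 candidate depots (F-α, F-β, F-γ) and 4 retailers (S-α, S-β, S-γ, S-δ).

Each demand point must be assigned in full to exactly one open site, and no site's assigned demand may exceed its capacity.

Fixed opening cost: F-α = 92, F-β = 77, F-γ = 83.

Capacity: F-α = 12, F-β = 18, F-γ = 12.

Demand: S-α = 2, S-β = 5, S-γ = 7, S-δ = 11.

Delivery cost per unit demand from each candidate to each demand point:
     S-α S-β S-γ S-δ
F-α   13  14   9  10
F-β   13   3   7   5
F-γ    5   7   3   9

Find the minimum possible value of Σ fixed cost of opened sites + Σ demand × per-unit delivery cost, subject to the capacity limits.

261

Open {F-β, F-γ}; cheapest assignment that respects the capacities:
  F-β (cap 18, load 16): S-β, S-δ — cost 5×3 + 11×5 = 70
  F-γ (cap 12, load 9): S-α, S-γ — cost 2×5 + 7×3 = 31
  Shipping 101, fixed 160 → total 261.
  Any other capacity-feasible assignment to {F-β, F-γ} ships for at least 101.
Compare {F-α, F-β}: its best feasible assignment gives total 328.
Compare {F-α, F-β, F-γ}: its best feasible assignment gives total 353.
Every other set of open sites that can feasibly serve all demand totals ≥ 328 even under its best assignment. Minimum: 261.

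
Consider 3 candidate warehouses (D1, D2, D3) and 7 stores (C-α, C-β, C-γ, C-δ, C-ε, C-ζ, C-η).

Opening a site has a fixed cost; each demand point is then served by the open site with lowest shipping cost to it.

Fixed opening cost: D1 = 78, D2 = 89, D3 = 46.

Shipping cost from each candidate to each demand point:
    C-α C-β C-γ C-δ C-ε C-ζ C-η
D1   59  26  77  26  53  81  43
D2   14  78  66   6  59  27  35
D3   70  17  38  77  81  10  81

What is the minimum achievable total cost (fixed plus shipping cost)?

Open {D2, D3}: assign each demand point to its cheapest open site.
  C-α→D2 14, C-β→D3 17, C-γ→D3 38, C-δ→D2 6, C-ε→D2 59, C-ζ→D3 10, C-η→D2 35
  shipping cost 179, fixed 135 → total 314.
Compare {D1, D3}: shipping cost 246 + fixed 124 = 370.
Compare {D2}: shipping cost 285 + fixed 89 = 374.
Compare {D1, D2, D3}: shipping cost 173 + fixed 213 = 386.
All other subsets cost ≥ 370. Minimum total cost: 314.

314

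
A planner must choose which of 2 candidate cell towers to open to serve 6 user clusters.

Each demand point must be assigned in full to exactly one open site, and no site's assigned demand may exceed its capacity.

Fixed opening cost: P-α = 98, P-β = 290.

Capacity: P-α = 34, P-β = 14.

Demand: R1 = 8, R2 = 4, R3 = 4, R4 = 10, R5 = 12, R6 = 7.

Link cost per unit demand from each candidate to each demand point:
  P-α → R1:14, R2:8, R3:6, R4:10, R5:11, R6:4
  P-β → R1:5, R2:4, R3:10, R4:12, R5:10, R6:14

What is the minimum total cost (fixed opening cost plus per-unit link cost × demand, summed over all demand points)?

Open {P-α, P-β}; cheapest assignment that respects the capacities:
  P-α (cap 34, load 33): R3, R4, R5, R6 — cost 4×6 + 10×10 + 12×11 + 7×4 = 284
  P-β (cap 14, load 12): R1, R2 — cost 8×5 + 4×4 = 56
  Shipping 340, fixed 388 → total 728.
  Any other capacity-feasible assignment to {P-α, P-β} ships for at least 340.
Total demand is 45 and no other set of sites has combined capacity ≥ 45, so {P-α, P-β} is the only feasible choice of open sites. Minimum: 728.

728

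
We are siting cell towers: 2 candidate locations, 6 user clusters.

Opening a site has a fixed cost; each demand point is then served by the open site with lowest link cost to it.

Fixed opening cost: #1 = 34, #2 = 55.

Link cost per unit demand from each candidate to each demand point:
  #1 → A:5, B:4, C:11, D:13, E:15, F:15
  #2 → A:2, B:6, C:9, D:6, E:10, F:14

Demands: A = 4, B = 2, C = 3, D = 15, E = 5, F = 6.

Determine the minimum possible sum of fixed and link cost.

Open {#2}: assign each demand point to its cheapest open site.
  A→#2 4×2=8, B→#2 2×6=12, C→#2 3×9=27, D→#2 15×6=90, E→#2 5×10=50, F→#2 6×14=84
  link cost 271, fixed 55 → total 326.
Compare {#1, #2}: link cost 267 + fixed 89 = 356.
Compare {#1}: link cost 421 + fixed 34 = 455.

326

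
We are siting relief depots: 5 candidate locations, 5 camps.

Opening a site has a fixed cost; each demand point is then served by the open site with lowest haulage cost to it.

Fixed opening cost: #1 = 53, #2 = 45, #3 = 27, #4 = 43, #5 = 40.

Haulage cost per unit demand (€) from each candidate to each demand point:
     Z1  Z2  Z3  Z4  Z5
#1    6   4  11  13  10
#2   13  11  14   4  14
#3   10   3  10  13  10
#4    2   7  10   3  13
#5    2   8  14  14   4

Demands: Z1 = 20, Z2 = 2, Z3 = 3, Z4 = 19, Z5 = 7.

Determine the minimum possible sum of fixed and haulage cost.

252

Open {#4, #5}: assign each demand point to its cheapest open site.
  Z1→#4 20×2=40, Z2→#4 2×7=14, Z3→#4 3×10=30, Z4→#4 19×3=57, Z5→#5 7×4=28
  haulage cost 169, fixed 83 → total 252.
Compare {#3, #4, #5}: haulage cost 161 + fixed 110 = 271.
Compare {#3, #4}: haulage cost 203 + fixed 70 = 273.
Compare {#4}: haulage cost 232 + fixed 43 = 275.
All other subsets cost ≥ 271. Minimum total cost: 252.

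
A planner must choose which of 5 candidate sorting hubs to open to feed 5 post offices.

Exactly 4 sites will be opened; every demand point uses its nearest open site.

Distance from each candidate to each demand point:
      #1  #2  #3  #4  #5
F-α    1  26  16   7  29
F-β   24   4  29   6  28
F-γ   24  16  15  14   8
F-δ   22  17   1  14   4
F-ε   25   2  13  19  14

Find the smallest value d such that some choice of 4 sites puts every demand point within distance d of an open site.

Open {F-α, F-β, F-γ, F-δ}.
  Farthest demand point is #4 at distance 6 (to F-β); all others are ≤ 6.
With {F-α, F-β, F-δ, F-ε} the worst case is 6.
With {F-α, F-γ, F-δ, F-ε} the worst case is 7.
No size-4 selection achieves below 6.

6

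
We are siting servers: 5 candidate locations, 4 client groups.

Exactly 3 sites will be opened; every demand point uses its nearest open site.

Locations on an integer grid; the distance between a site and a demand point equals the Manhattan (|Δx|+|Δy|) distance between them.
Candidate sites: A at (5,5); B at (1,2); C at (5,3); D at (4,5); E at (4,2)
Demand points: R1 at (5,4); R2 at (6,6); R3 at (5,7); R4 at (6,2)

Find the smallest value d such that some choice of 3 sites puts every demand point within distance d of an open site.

Open {A, B, C}.
  Farthest demand point is R2 at distance 2 (to A); all others are ≤ 2.
With {A, B, E} the worst case is 2.
With {A, C, D} the worst case is 2.
No size-3 selection achieves below 2.

2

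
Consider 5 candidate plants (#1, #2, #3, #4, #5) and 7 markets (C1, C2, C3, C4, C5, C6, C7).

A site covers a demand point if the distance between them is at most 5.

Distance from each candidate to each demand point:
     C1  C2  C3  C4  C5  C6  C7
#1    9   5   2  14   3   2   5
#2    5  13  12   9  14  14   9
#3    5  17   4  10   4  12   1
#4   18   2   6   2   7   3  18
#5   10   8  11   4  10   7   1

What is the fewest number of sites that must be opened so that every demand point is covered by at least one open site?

Coverage sets (demand points within 5 of each site):
  #1: {C2, C3, C5, C6, C7}
  #2: {C1}
  #3: {C1, C3, C5, C7}
  #4: {C2, C4, C6}
  #5: {C4, C7}
No single site covers all 7 demand points.
But {#3, #4} covers everything, so the minimum is 2.

2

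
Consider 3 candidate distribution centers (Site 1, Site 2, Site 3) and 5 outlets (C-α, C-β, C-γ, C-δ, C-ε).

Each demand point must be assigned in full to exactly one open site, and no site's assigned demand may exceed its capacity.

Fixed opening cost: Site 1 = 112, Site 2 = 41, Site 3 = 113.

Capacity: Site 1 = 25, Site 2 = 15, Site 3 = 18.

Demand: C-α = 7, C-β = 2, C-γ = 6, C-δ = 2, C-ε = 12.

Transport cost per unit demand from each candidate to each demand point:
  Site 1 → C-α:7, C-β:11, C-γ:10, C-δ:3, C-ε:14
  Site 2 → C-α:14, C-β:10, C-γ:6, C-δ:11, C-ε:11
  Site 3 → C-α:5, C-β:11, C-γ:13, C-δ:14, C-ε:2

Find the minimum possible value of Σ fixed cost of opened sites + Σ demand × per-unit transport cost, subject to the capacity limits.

356

Open {Site 2, Site 3}; cheapest assignment that respects the capacities:
  Site 2 (cap 15, load 15): C-α, C-γ, C-δ — cost 7×14 + 6×6 + 2×11 = 156
  Site 3 (cap 18, load 14): C-β, C-ε — cost 2×11 + 12×2 = 46
  Shipping 202, fixed 154 → total 356.
  Any other capacity-feasible assignment to {Site 2, Site 3} ships for at least 202.
Compare {Site 1, Site 3}: its best feasible assignment gives total 386.
Compare {Site 1, Site 2, Site 3}: its best feasible assignment gives total 401.
Every other set of open sites that can feasibly serve all demand totals ≥ 386 even under its best assignment. Minimum: 356.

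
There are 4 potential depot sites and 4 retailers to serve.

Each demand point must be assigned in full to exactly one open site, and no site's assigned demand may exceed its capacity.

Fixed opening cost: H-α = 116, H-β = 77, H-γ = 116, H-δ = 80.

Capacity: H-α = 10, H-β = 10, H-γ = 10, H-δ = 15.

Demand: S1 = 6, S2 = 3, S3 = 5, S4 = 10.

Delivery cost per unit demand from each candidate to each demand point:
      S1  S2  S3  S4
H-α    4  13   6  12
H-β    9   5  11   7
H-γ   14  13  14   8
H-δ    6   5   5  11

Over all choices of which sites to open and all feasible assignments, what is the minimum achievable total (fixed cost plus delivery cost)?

303

Open {H-β, H-δ}; cheapest assignment that respects the capacities:
  H-β (cap 10, load 10): S4 — cost 10×7 = 70
  H-δ (cap 15, load 14): S1, S2, S3 — cost 6×6 + 3×5 + 5×5 = 76
  Shipping 146, fixed 157 → total 303.
  Any other capacity-feasible assignment to {H-β, H-δ} ships for at least 146.
Compare {H-γ, H-δ}: its best feasible assignment gives total 352.
Compare {H-α, H-δ}: its best feasible assignment gives total 392.
Every other set of open sites that can feasibly serve all demand totals ≥ 352 even under its best assignment. Minimum: 303.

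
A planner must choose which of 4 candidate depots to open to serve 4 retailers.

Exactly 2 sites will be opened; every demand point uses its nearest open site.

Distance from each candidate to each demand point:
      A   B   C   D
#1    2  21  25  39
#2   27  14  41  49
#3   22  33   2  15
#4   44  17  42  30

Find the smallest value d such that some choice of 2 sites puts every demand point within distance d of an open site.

21

Open {#1, #3}.
  Farthest demand point is B at distance 21 (to #1); all others are ≤ 21.
With {#2, #3} the worst case is 22.
With {#3, #4} the worst case is 22.
No size-2 selection achieves below 21.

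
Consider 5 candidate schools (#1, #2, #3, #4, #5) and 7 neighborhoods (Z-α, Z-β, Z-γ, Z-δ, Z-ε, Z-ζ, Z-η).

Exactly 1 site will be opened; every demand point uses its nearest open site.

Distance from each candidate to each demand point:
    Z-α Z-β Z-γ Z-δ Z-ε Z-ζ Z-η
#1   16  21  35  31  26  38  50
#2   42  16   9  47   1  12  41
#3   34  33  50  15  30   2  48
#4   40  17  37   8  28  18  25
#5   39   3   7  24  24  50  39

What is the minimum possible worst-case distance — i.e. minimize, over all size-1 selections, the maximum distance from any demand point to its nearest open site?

40

Open {#4}.
  Farthest demand point is Z-α at distance 40 (to #4); all others are ≤ 40.
With {#2} the worst case is 47.
With {#1} the worst case is 50.
No size-1 selection achieves below 40.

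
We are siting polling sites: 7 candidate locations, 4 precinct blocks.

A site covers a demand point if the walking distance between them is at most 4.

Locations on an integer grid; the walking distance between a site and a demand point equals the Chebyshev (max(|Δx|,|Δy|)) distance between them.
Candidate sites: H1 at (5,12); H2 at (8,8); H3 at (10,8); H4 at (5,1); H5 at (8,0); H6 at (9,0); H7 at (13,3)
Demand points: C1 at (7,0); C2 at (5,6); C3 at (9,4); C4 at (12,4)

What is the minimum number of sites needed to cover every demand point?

Coverage sets (demand points within 4 of each site):
  H1: {}
  H2: {C2, C3, C4}
  H3: {C3, C4}
  H4: {C1, C3}
  H5: {C1, C3, C4}
  H6: {C1, C3, C4}
  H7: {C3, C4}
No single site covers all 4 demand points.
But {H2, H4} covers everything, so the minimum is 2.

2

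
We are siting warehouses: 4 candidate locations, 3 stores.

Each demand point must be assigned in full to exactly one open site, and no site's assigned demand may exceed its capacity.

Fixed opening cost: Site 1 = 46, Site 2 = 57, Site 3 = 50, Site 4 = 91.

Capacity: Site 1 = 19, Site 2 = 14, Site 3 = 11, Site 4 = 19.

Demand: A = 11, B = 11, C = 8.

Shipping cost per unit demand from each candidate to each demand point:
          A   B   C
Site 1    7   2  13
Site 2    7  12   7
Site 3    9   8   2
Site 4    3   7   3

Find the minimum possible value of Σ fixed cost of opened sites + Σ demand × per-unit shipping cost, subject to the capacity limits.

216

Open {Site 1, Site 4}; cheapest assignment that respects the capacities:
  Site 1 (cap 19, load 11): B — cost 11×2 = 22
  Site 4 (cap 19, load 19): A, C — cost 11×3 + 8×3 = 57
  Shipping 79, fixed 137 → total 216.
  Any other capacity-feasible assignment to {Site 1, Site 4} ships for at least 79.
Compare {Site 1, Site 3, Site 4}: its best feasible assignment gives total 258.
Compare {Site 1, Site 2, Site 3}: its best feasible assignment gives total 268.
Every other set of open sites that can feasibly serve all demand totals ≥ 258 even under its best assignment. Minimum: 216.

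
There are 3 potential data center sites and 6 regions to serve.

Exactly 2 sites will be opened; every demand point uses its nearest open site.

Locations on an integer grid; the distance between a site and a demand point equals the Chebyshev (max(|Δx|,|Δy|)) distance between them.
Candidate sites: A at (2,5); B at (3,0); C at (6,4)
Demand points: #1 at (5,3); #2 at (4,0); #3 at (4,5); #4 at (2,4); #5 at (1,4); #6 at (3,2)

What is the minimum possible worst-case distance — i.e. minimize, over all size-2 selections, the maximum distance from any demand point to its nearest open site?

Open {A, B}.
  Farthest demand point is #1 at distance 3 (to A); all others are ≤ 3.
With {A, C} the worst case is 4.
With {B, C} the worst case is 4.
No size-2 selection achieves below 3.

3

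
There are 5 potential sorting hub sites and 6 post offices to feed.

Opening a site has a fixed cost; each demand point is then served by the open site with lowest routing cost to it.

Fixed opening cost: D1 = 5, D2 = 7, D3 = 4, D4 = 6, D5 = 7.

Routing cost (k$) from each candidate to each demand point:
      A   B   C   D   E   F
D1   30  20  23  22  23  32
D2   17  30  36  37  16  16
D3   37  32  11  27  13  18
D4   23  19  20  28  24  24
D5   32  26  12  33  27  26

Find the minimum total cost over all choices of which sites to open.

Open {D1, D2, D3}: assign each demand point to its cheapest open site.
  A→D2 17, B→D1 20, C→D3 11, D→D1 22, E→D3 13, F→D2 16
  routing cost 99, fixed 16 → total 115.
Compare {D2, D3, D4}: routing cost 103 + fixed 17 = 120.
Compare {D1, D2, D3, D4}: routing cost 98 + fixed 22 = 120.
Compare {D3, D4}: routing cost 111 + fixed 10 = 121.
All other subsets cost ≥ 120. Minimum total cost: 115.

115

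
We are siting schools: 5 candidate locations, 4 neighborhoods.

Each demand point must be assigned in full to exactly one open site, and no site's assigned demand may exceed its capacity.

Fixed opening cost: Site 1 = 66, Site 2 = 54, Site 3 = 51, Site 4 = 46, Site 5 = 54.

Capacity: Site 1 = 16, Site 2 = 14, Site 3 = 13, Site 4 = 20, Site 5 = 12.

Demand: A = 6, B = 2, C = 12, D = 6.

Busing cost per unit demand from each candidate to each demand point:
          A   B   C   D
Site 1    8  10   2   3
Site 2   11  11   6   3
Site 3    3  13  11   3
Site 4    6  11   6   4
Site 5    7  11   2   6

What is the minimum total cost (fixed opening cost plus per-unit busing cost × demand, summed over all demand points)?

197

Open {Site 1, Site 3}; cheapest assignment that respects the capacities:
  Site 1 (cap 16, load 14): B, C — cost 2×10 + 12×2 = 44
  Site 3 (cap 13, load 12): A, D — cost 6×3 + 6×3 = 36
  Shipping 80, fixed 117 → total 197.
  Any other capacity-feasible assignment to {Site 1, Site 3} ships for at least 80.
Compare {Site 4, Site 5}: its best feasible assignment gives total 206.
Compare {Site 1, Site 4}: its best feasible assignment gives total 216.
Every other set of open sites that can feasibly serve all demand totals ≥ 206 even under its best assignment. Minimum: 197.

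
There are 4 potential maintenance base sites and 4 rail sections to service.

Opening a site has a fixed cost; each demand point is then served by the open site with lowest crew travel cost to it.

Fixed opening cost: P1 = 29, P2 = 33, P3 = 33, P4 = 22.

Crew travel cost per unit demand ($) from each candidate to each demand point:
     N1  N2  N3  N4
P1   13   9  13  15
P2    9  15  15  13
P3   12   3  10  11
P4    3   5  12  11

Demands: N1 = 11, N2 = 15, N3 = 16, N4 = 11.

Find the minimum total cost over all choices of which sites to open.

414

Open {P3, P4}: assign each demand point to its cheapest open site.
  N1→P4 11×3=33, N2→P3 15×3=45, N3→P3 16×10=160, N4→P3 11×11=121
  crew travel cost 359, fixed 55 → total 414.
Compare {P4}: crew travel cost 421 + fixed 22 = 443.
Compare {P1, P3, P4}: crew travel cost 359 + fixed 84 = 443.
Compare {P2, P3, P4}: crew travel cost 359 + fixed 88 = 447.
All other subsets cost ≥ 443. Minimum total cost: 414.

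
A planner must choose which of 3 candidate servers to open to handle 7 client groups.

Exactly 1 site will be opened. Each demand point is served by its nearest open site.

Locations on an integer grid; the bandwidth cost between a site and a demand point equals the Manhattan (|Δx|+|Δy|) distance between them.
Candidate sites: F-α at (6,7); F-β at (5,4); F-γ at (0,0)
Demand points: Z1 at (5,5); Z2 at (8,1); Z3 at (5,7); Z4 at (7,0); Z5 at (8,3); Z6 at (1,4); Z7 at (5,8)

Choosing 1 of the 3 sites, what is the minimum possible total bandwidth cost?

28

Open {F-β}.
  Z1→F-β 1, Z2→F-β 6, Z3→F-β 3, Z4→F-β 6, Z5→F-β 4, Z6→F-β 4, Z7→F-β 4  ⇒ total 28.
Compare {F-α}: total 36.
Compare {F-γ}: total 67.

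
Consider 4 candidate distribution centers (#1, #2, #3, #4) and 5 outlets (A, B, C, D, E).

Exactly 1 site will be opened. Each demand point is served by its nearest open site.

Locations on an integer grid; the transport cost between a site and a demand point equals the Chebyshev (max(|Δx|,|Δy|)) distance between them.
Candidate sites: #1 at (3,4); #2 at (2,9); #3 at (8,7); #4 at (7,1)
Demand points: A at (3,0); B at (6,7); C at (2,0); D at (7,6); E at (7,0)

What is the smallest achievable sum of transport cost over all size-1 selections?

Open {#1}.
  A→#1 4, B→#1 3, C→#1 4, D→#1 4, E→#1 4  ⇒ total 19.
Compare {#4}: total 21.
Compare {#3}: total 24.
No size-1 selection does better; minimum is 19.

19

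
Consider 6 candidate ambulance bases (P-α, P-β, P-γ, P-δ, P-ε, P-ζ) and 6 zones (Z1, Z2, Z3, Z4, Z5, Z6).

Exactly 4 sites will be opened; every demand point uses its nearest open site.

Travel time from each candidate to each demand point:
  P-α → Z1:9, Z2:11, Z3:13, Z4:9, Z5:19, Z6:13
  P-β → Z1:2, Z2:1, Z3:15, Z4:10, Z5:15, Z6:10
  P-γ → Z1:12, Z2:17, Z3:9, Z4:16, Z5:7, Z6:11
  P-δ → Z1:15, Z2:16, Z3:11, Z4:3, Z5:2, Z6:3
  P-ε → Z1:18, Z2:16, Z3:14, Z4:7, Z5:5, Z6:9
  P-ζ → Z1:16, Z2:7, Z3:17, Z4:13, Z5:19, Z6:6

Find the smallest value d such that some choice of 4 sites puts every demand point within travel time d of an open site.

Open {P-α, P-β, P-γ, P-δ}.
  Farthest demand point is Z3 at travel time 9 (to P-γ); all others are ≤ 9.
With {P-α, P-β, P-γ, P-ε} the worst case is 9.
With {P-α, P-β, P-γ, P-ζ} the worst case is 9.
No size-4 selection achieves below 9.

9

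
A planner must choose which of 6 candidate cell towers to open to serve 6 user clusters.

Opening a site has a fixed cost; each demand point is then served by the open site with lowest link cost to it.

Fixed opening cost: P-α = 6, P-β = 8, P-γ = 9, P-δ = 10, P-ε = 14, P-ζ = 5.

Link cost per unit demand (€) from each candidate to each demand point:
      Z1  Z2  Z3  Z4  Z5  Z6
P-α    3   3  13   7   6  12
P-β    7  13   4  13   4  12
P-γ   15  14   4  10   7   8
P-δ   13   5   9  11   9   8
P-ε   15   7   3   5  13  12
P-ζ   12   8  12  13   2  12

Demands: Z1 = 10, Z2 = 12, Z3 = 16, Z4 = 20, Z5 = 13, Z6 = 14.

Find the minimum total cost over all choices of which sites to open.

386

Open {P-α, P-γ, P-ε, P-ζ}: assign each demand point to its cheapest open site.
  Z1→P-α 10×3=30, Z2→P-α 12×3=36, Z3→P-ε 16×3=48, Z4→P-ε 20×5=100, Z5→P-ζ 13×2=26, Z6→P-γ 14×8=112
  link cost 352, fixed 34 → total 386.
Compare {P-α, P-δ, P-ε, P-ζ}: link cost 352 + fixed 35 = 387.
Compare {P-α, P-β, P-γ, P-ε, P-ζ}: link cost 352 + fixed 42 = 394.
Compare {P-α, P-β, P-δ, P-ε, P-ζ}: link cost 352 + fixed 43 = 395.
All other subsets cost ≥ 387. Minimum total cost: 386.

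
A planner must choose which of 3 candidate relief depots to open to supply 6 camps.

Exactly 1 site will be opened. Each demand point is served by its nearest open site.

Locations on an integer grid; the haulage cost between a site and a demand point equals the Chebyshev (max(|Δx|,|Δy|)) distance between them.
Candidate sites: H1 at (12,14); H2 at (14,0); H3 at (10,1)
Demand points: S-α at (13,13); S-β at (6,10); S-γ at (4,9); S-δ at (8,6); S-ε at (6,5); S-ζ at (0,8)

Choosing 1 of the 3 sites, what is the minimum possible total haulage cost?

Open {H1}.
  S-α→H1 1, S-β→H1 6, S-γ→H1 8, S-δ→H1 8, S-ε→H1 9, S-ζ→H1 12  ⇒ total 44.
Compare {H3}: total 48.
Compare {H2}: total 61.

44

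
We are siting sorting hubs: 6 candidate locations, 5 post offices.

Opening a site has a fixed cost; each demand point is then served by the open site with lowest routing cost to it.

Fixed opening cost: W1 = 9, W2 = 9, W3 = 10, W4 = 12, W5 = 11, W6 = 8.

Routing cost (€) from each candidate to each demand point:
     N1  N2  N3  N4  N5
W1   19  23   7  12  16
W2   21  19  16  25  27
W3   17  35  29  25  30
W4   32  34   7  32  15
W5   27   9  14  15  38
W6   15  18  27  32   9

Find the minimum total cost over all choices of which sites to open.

Open {W1, W6}: assign each demand point to its cheapest open site.
  N1→W6 15, N2→W6 18, N3→W1 7, N4→W1 12, N5→W6 9
  routing cost 61, fixed 17 → total 78.
Compare {W1, W5, W6}: routing cost 52 + fixed 28 = 80.
Compare {W5, W6}: routing cost 62 + fixed 19 = 81.
Compare {W1, W5}: routing cost 63 + fixed 20 = 83.
All other subsets cost ≥ 80. Minimum total cost: 78.

78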